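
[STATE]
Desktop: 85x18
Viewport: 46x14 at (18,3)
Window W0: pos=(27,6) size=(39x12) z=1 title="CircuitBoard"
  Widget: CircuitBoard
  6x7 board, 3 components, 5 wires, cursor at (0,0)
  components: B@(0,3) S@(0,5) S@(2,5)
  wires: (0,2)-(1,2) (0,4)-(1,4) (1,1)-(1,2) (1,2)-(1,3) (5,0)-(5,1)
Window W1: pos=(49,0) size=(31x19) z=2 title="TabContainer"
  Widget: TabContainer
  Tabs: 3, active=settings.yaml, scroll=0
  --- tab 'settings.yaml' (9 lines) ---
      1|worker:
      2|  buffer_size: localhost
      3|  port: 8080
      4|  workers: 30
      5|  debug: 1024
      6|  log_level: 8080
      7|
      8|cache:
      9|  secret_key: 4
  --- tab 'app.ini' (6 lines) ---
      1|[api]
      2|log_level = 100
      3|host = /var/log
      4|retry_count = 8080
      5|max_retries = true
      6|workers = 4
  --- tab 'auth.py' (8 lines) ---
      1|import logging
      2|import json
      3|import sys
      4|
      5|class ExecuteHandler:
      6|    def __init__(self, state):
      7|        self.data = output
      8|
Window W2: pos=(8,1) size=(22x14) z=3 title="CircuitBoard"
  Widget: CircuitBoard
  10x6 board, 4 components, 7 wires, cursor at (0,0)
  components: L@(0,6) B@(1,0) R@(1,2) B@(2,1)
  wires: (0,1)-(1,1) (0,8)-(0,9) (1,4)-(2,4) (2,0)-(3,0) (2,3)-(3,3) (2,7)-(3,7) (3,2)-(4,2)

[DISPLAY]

───────────┨                   ┃[settings.yaml
3 4 5 6 7 8┃                   ┃──────────────
           ┃                   ┃worker:       
           ┃━━━━━━━━━━━━━━━━━━━┃  buffer_size:
   R       ┃ircuitBoard        ┃  port: 8080  
           ┃───────────────────┃  workers: 30 
       ·   ┃ 0 1 2 3 4 5       ┃  debug: 1024 
       │   ┃ [.]      ·   B   ·┃  log_level: 8
   ·   ·   ┃          │       │┃              
   │       ┃      · ─ · ─ ·   ·┃cache:        
   ·       ┃                   ┃  secret_key: 
━━━━━━━━━━━┛                   ┃              
         ┃                     ┃              
         ┃3                    ┃              


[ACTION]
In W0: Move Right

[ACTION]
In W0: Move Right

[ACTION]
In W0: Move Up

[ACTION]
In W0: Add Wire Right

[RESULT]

───────────┨                   ┃[settings.yaml
3 4 5 6 7 8┃                   ┃──────────────
           ┃                   ┃worker:       
           ┃━━━━━━━━━━━━━━━━━━━┃  buffer_size:
   R       ┃ircuitBoard        ┃  port: 8080  
           ┃───────────────────┃  workers: 30 
       ·   ┃ 0 1 2 3 4 5       ┃  debug: 1024 
       │   ┃         [.]─ B   ·┃  log_level: 8
   ·   ·   ┃          │       │┃              
   │       ┃      · ─ · ─ ·   ·┃cache:        
   ·       ┃                   ┃  secret_key: 
━━━━━━━━━━━┛                   ┃              
         ┃                     ┃              
         ┃3                    ┃              


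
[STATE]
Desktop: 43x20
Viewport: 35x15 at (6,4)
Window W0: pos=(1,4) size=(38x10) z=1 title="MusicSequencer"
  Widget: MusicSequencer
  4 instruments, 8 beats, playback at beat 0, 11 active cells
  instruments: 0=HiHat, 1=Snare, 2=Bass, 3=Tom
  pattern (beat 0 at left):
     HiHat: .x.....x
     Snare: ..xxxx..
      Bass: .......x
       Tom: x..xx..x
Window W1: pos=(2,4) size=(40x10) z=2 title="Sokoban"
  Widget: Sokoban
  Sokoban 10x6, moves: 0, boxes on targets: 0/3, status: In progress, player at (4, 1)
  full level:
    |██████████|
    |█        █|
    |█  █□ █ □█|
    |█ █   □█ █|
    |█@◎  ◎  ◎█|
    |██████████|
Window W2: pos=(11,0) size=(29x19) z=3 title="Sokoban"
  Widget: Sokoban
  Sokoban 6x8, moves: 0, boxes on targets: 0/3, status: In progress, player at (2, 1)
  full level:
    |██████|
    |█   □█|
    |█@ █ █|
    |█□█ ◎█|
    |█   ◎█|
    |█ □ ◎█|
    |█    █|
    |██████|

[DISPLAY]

━━━━━┃█   □█                     ┃━
koban┃█@ █ █                     ┃ 
─────┃█□█ ◎█                     ┃─
█████┃█   ◎█                     ┃ 
     ┃█ □ ◎█                     ┃ 
█□ █ ┃█    █                     ┃ 
   □█┃██████                     ┃ 
  ◎  ┃Moves: 0  0/3              ┃ 
█████┃                           ┃ 
━━━━━┃                           ┃━
     ┃                           ┃ 
     ┃                           ┃ 
     ┃                           ┃ 
     ┃                           ┃ 
     ┗━━━━━━━━━━━━━━━━━━━━━━━━━━━┛ 


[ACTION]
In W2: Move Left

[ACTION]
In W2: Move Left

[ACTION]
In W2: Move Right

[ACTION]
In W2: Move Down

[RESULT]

━━━━━┃█   □█                     ┃━
koban┃█ @█ █                     ┃ 
─────┃█□█ ◎█                     ┃─
█████┃█   ◎█                     ┃ 
     ┃█ □ ◎█                     ┃ 
█□ █ ┃█    █                     ┃ 
   □█┃██████                     ┃ 
  ◎  ┃Moves: 1  0/3              ┃ 
█████┃                           ┃ 
━━━━━┃                           ┃━
     ┃                           ┃ 
     ┃                           ┃ 
     ┃                           ┃ 
     ┃                           ┃ 
     ┗━━━━━━━━━━━━━━━━━━━━━━━━━━━┛ 


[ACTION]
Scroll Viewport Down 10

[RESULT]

koban┃█ @█ █                     ┃ 
─────┃█□█ ◎█                     ┃─
█████┃█   ◎█                     ┃ 
     ┃█ □ ◎█                     ┃ 
█□ █ ┃█    █                     ┃ 
   □█┃██████                     ┃ 
  ◎  ┃Moves: 1  0/3              ┃ 
█████┃                           ┃ 
━━━━━┃                           ┃━
     ┃                           ┃ 
     ┃                           ┃ 
     ┃                           ┃ 
     ┃                           ┃ 
     ┗━━━━━━━━━━━━━━━━━━━━━━━━━━━┛ 
                                   


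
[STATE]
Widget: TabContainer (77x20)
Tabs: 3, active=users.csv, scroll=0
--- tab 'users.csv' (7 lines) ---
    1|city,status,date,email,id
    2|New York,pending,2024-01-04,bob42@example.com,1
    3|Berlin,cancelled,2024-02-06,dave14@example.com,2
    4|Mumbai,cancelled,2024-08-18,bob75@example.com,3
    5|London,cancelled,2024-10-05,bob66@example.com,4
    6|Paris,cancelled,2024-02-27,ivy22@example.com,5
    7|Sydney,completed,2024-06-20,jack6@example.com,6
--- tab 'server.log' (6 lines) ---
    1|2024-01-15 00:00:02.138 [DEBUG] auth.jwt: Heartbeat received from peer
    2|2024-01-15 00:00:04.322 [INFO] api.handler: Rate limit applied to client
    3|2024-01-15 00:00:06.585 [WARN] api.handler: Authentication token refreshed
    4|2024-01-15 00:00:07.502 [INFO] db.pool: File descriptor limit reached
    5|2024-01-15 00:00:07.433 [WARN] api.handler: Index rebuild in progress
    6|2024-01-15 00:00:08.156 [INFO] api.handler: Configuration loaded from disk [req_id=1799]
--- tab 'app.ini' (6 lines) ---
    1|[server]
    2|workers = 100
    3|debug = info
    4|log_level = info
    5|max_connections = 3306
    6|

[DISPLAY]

[users.csv]│ server.log │ app.ini                                            
─────────────────────────────────────────────────────────────────────────────
city,status,date,email,id                                                    
New York,pending,2024-01-04,bob42@example.com,1                              
Berlin,cancelled,2024-02-06,dave14@example.com,2                             
Mumbai,cancelled,2024-08-18,bob75@example.com,3                              
London,cancelled,2024-10-05,bob66@example.com,4                              
Paris,cancelled,2024-02-27,ivy22@example.com,5                               
Sydney,completed,2024-06-20,jack6@example.com,6                              
                                                                             
                                                                             
                                                                             
                                                                             
                                                                             
                                                                             
                                                                             
                                                                             
                                                                             
                                                                             
                                                                             


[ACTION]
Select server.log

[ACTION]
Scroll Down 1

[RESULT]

 users.csv │[server.log]│ app.ini                                            
─────────────────────────────────────────────────────────────────────────────
2024-01-15 00:00:04.322 [INFO] api.handler: Rate limit applied to client     
2024-01-15 00:00:06.585 [WARN] api.handler: Authentication token refreshed   
2024-01-15 00:00:07.502 [INFO] db.pool: File descriptor limit reached        
2024-01-15 00:00:07.433 [WARN] api.handler: Index rebuild in progress        
2024-01-15 00:00:08.156 [INFO] api.handler: Configuration loaded from disk [r
                                                                             
                                                                             
                                                                             
                                                                             
                                                                             
                                                                             
                                                                             
                                                                             
                                                                             
                                                                             
                                                                             
                                                                             
                                                                             


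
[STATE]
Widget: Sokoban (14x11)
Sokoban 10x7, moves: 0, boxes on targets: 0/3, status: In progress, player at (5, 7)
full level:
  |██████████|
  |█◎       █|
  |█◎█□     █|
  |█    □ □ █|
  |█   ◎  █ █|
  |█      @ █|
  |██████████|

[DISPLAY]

██████████    
█◎       █    
█◎█□     █    
█    □ □ █    
█   ◎  █ █    
█      @ █    
██████████    
Moves: 0  0/3 
              
              
              


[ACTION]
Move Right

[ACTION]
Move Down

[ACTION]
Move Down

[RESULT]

██████████    
█◎       █    
█◎█□     █    
█    □ □ █    
█   ◎  █ █    
█       @█    
██████████    
Moves: 1  0/3 
              
              
              


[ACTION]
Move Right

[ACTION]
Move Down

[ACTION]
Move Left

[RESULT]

██████████    
█◎       █    
█◎█□     █    
█    □ □ █    
█   ◎  █ █    
█      @ █    
██████████    
Moves: 2  0/3 
              
              
              


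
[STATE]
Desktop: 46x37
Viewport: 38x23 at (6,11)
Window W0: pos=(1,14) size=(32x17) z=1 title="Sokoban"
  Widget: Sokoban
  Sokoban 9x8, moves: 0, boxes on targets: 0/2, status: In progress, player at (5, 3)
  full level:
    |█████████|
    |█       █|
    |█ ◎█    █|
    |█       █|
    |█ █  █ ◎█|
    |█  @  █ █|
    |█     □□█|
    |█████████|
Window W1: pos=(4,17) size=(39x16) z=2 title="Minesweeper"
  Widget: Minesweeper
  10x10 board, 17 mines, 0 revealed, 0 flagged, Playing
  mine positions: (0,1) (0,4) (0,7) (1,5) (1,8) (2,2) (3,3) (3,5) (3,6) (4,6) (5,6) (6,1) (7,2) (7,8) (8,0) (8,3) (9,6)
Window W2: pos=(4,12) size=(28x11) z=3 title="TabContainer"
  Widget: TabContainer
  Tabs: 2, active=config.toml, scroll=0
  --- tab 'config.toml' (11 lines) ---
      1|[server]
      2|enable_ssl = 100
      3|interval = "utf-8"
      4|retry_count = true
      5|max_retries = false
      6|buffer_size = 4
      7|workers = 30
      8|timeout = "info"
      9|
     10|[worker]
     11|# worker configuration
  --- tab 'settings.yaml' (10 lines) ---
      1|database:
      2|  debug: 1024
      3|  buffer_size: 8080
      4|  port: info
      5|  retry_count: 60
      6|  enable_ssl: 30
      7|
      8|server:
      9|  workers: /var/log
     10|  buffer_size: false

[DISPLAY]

                                      
━━━━━━━━━━━━━━━━━━━━━━━━━┓            
TabContainer             ┃            
─────────────────────────┨┓           
config.toml]│ settings.ya┃┃           
─────────────────────────┃┨           
server]                  ┃━━━━━━━━━━┓ 
nable_ssl = 100          ┃          ┃ 
nterval = "utf-8"        ┃──────────┨ 
etry_count = true        ┃          ┃ 
ax_retries = false       ┃          ┃ 
━━━━━━━━━━━━━━━━━━━━━━━━━┛          ┃ 
■■■■■■■■■                           ┃ 
■■■■■■■■■                           ┃ 
■■■■■■■■■                           ┃ 
■■■■■■■■■                           ┃ 
■■■■■■■■■                           ┃ 
■■■■■■■■■                           ┃ 
■■■■■■■■■                           ┃ 
                                    ┃ 
                                    ┃ 
━━━━━━━━━━━━━━━━━━━━━━━━━━━━━━━━━━━━┛ 
                                      


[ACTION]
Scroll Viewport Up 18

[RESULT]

                                      
                                      
                                      
                                      
                                      
                                      
                                      
                                      
                                      
                                      
                                      
                                      
━━━━━━━━━━━━━━━━━━━━━━━━━┓            
TabContainer             ┃            
─────────────────────────┨┓           
config.toml]│ settings.ya┃┃           
─────────────────────────┃┨           
server]                  ┃━━━━━━━━━━┓ 
nable_ssl = 100          ┃          ┃ 
nterval = "utf-8"        ┃──────────┨ 
etry_count = true        ┃          ┃ 
ax_retries = false       ┃          ┃ 
━━━━━━━━━━━━━━━━━━━━━━━━━┛          ┃ 


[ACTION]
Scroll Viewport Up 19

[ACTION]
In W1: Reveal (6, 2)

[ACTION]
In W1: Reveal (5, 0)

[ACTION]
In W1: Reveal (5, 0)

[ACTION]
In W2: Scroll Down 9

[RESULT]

                                      
                                      
                                      
                                      
                                      
                                      
                                      
                                      
                                      
                                      
                                      
                                      
━━━━━━━━━━━━━━━━━━━━━━━━━┓            
TabContainer             ┃            
─────────────────────────┨┓           
config.toml]│ settings.ya┃┃           
─────────────────────────┃┨           
worker]                  ┃━━━━━━━━━━┓ 
 worker configuration    ┃          ┃ 
                         ┃──────────┨ 
                         ┃          ┃ 
                         ┃          ┃ 
━━━━━━━━━━━━━━━━━━━━━━━━━┛          ┃ 


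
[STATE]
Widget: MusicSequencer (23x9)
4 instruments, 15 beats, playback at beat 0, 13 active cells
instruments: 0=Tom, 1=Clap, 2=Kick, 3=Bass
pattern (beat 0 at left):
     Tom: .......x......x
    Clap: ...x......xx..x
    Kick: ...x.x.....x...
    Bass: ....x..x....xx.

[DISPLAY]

     ▼12345678901234   
  Tom·······█······█   
 Clap···█······██··█   
 Kick···█·█·····█···   
 Bass····█··█····██·   
                       
                       
                       
                       


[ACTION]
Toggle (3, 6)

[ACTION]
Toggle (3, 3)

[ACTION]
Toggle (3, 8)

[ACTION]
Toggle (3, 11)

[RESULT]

     ▼12345678901234   
  Tom·······█······█   
 Clap···█······██··█   
 Kick···█·█·····█···   
 Bass···██·███··███·   
                       
                       
                       
                       


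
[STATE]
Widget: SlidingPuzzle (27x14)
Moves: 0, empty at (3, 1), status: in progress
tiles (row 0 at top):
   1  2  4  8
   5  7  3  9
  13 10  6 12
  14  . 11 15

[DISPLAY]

┌────┬────┬────┬────┐      
│  1 │  2 │  4 │  8 │      
├────┼────┼────┼────┤      
│  5 │  7 │  3 │  9 │      
├────┼────┼────┼────┤      
│ 13 │ 10 │  6 │ 12 │      
├────┼────┼────┼────┤      
│ 14 │    │ 11 │ 15 │      
└────┴────┴────┴────┘      
Moves: 0                   
                           
                           
                           
                           


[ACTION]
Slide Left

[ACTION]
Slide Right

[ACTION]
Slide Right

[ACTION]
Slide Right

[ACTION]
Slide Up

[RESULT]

┌────┬────┬────┬────┐      
│  1 │  2 │  4 │  8 │      
├────┼────┼────┼────┤      
│  5 │  7 │  3 │  9 │      
├────┼────┼────┼────┤      
│ 13 │ 10 │  6 │ 12 │      
├────┼────┼────┼────┤      
│    │ 14 │ 11 │ 15 │      
└────┴────┴────┴────┘      
Moves: 3                   
                           
                           
                           
                           


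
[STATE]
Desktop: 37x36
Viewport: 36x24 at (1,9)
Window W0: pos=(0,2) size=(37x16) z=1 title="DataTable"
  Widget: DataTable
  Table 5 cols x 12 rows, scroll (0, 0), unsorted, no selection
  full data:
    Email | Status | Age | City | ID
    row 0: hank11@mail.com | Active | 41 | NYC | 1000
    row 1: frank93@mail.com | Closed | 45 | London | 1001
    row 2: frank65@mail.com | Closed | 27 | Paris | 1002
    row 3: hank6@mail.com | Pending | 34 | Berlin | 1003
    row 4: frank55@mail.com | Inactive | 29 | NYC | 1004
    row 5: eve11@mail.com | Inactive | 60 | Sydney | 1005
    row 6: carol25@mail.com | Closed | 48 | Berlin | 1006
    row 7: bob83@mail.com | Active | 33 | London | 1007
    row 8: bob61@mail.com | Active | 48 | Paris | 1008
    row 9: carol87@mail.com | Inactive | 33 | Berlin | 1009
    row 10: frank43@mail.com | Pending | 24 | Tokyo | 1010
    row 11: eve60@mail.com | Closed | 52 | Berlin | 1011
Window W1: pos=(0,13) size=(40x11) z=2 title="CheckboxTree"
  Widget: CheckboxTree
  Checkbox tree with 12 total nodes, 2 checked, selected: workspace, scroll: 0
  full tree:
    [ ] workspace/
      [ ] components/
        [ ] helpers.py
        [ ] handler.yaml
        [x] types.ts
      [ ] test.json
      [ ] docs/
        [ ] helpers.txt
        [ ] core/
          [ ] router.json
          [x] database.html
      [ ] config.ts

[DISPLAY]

frank65@mail.com│Closed  │27 │Paris┃
hank6@mail.com  │Pending │34 │Berli┃
frank55@mail.com│Inactive│29 │NYC  ┃
eve11@mail.com  │Inactive│60 │Sydne┃
━━━━━━━━━━━━━━━━━━━━━━━━━━━━━━━━━━━━
 CheckboxTree                       
────────────────────────────────────
>[-] workspace/                     
   [-] components/                  
     [ ] helpers.py                 
     [ ] handler.yaml               
     [x] types.ts                   
   [ ] test.json                    
   [-] docs/                        
━━━━━━━━━━━━━━━━━━━━━━━━━━━━━━━━━━━━
                                    
                                    
                                    
                                    
                                    
                                    
                                    
                                    
                                    


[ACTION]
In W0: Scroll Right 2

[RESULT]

ank65@mail.com│Closed  │27 │Paris │┃
nk6@mail.com  │Pending │34 │Berlin│┃
ank55@mail.com│Inactive│29 │NYC   │┃
e11@mail.com  │Inactive│60 │Sydney│┃
━━━━━━━━━━━━━━━━━━━━━━━━━━━━━━━━━━━━
 CheckboxTree                       
────────────────────────────────────
>[-] workspace/                     
   [-] components/                  
     [ ] helpers.py                 
     [ ] handler.yaml               
     [x] types.ts                   
   [ ] test.json                    
   [-] docs/                        
━━━━━━━━━━━━━━━━━━━━━━━━━━━━━━━━━━━━
                                    
                                    
                                    
                                    
                                    
                                    
                                    
                                    
                                    


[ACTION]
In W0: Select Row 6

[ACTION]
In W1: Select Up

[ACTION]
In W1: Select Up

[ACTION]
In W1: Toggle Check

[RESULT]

ank65@mail.com│Closed  │27 │Paris │┃
nk6@mail.com  │Pending │34 │Berlin│┃
ank55@mail.com│Inactive│29 │NYC   │┃
e11@mail.com  │Inactive│60 │Sydney│┃
━━━━━━━━━━━━━━━━━━━━━━━━━━━━━━━━━━━━
 CheckboxTree                       
────────────────────────────────────
>[x] workspace/                     
   [x] components/                  
     [x] helpers.py                 
     [x] handler.yaml               
     [x] types.ts                   
   [x] test.json                    
   [x] docs/                        
━━━━━━━━━━━━━━━━━━━━━━━━━━━━━━━━━━━━
                                    
                                    
                                    
                                    
                                    
                                    
                                    
                                    
                                    


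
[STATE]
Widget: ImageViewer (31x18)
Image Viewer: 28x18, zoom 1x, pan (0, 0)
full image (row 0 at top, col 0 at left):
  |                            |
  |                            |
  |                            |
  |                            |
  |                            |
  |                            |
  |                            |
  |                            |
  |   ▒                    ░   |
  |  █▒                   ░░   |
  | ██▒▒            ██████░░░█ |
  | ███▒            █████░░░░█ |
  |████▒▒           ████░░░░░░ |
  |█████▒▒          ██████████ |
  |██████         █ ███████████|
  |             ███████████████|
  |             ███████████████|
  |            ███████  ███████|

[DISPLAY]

                               
                               
                               
                               
                               
                               
                               
                               
   ▒                    ░      
  █▒                   ░░      
 ██▒▒            ██████░░░█    
 ███▒            █████░░░░█    
████▒▒           ████░░░░░░    
█████▒▒          ██████████    
██████         █ ███████████   
             ███████████████   
             ███████████████   
            ███████  ███████   


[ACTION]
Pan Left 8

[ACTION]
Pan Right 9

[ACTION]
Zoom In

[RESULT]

                               
                               
                               
                               
                               
                               
                               
                               
                               
                               
                               
                               
                               
                               
                               
                               
                               
                               


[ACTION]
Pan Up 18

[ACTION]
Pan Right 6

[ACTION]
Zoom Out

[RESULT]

                               
                               
                               
                               
                               
                               
                               
                               
         ░                     
        ░░                     
  ██████░░░█                   
  █████░░░░█                   
  ████░░░░░░                   
  ██████████                   
█ ███████████                  
█████████████                  
█████████████                  
████  ███████                  


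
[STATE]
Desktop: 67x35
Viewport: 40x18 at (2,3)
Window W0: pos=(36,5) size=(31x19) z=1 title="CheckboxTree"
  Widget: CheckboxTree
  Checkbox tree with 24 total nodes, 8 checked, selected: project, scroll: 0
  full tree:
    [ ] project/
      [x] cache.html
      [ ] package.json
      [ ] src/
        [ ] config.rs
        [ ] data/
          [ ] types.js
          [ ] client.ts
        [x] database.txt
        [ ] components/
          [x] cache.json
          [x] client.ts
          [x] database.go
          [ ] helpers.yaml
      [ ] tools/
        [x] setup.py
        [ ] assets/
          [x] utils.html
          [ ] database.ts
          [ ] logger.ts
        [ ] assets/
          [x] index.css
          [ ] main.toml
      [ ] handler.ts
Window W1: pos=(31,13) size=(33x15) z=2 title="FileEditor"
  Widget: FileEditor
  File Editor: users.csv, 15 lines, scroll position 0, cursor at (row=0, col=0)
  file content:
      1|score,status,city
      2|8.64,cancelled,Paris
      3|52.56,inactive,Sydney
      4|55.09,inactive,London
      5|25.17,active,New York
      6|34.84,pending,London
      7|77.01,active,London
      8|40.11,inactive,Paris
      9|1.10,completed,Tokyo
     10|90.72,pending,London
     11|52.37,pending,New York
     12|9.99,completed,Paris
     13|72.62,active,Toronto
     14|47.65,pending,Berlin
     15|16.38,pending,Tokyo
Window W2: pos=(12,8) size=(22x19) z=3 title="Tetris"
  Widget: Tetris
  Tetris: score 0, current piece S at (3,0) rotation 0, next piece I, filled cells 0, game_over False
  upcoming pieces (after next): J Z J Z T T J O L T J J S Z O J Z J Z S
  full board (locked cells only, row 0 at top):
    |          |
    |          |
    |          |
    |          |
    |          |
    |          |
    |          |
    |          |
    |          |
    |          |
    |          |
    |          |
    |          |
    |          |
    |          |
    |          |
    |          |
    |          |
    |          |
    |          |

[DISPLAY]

                                        
                                        
                                  ┏━━━━━
                                  ┃ Chec
                                  ┠─────
          ┏━━━━━━━━━━━━━━━━━━━━┓  ┃>[-] 
          ┃ Tetris             ┃  ┃   [x
          ┠────────────────────┨  ┃   [ 
          ┃          │Next:    ┃  ┃   [-
          ┃          │████     ┃  ┃     
          ┃          │         ┃━━━━━━━━
          ┃          │         ┃ileEdito
          ┃          │         ┃────────
          ┃          │         ┃ore,stat
          ┃          │Score:   ┃64,cance
          ┃          │0        ┃.56,inac
          ┃          │         ┃.09,inac
          ┃          │         ┃.17,acti


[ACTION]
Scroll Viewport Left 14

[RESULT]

                                        
                                        
                                    ┏━━━
                                    ┃ Ch
                                    ┠───
            ┏━━━━━━━━━━━━━━━━━━━━┓  ┃>[-
            ┃ Tetris             ┃  ┃   
            ┠────────────────────┨  ┃   
            ┃          │Next:    ┃  ┃   
            ┃          │████     ┃  ┃   
            ┃          │         ┃━━━━━━
            ┃          │         ┃ileEdi
            ┃          │         ┃──────
            ┃          │         ┃ore,st
            ┃          │Score:   ┃64,can
            ┃          │0        ┃.56,in
            ┃          │         ┃.09,in
            ┃          │         ┃.17,ac


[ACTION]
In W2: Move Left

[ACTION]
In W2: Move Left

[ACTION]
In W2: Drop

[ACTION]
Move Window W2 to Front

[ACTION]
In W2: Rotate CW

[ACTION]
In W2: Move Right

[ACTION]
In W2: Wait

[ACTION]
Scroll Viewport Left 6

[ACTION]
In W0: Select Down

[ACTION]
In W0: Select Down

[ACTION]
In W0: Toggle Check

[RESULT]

                                        
                                        
                                    ┏━━━
                                    ┃ Ch
                                    ┠───
            ┏━━━━━━━━━━━━━━━━━━━━┓  ┃ [-
            ┃ Tetris             ┃  ┃   
            ┠────────────────────┨  ┃>  
            ┃          │Next:    ┃  ┃   
            ┃          │████     ┃  ┃   
            ┃          │         ┃━━━━━━
            ┃          │         ┃ileEdi
            ┃          │         ┃──────
            ┃          │         ┃ore,st
            ┃          │Score:   ┃64,can
            ┃          │0        ┃.56,in
            ┃          │         ┃.09,in
            ┃          │         ┃.17,ac


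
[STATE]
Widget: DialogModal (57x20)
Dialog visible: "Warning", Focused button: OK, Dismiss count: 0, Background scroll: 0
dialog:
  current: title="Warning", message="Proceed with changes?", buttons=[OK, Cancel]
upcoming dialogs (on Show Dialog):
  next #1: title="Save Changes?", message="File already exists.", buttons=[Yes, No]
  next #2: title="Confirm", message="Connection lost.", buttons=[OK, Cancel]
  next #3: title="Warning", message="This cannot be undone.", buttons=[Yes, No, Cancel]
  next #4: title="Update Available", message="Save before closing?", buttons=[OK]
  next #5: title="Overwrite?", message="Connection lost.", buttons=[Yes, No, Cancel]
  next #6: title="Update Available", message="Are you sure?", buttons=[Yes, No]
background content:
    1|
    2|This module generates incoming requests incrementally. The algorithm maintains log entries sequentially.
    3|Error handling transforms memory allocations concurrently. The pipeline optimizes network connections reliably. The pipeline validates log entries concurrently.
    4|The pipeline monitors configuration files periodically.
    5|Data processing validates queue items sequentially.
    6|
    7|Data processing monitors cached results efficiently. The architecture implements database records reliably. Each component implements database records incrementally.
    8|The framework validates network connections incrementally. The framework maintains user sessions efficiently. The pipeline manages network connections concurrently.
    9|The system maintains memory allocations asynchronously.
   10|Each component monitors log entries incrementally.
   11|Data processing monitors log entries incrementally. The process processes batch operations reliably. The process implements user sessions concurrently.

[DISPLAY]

                                                         
This module generates incoming requests incrementally. Th
Error handling transforms memory allocations concurrently
The pipeline monitors configuration files periodically.  
Data processing validates queue items sequentially.      
                                                         
Data processing monitors cached results efficiently. The 
The framework va┌───────────────────────┐ns incrementally
The system maint│        Warning        │synchronously.  
Each component m│ Proceed with changes? │mentally.       
Data processing │     [OK]  Cancel      │ementally. The p
                └───────────────────────┘                
                                                         
                                                         
                                                         
                                                         
                                                         
                                                         
                                                         
                                                         


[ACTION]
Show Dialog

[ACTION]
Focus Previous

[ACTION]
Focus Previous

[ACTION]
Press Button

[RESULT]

                                                         
This module generates incoming requests incrementally. Th
Error handling transforms memory allocations concurrently
The pipeline monitors configuration files periodically.  
Data processing validates queue items sequentially.      
                                                         
Data processing monitors cached results efficiently. The 
The framework validates network connections incrementally
The system maintains memory allocations asynchronously.  
Each component monitors log entries incrementally.       
Data processing monitors log entries incrementally. The p
                                                         
                                                         
                                                         
                                                         
                                                         
                                                         
                                                         
                                                         
                                                         


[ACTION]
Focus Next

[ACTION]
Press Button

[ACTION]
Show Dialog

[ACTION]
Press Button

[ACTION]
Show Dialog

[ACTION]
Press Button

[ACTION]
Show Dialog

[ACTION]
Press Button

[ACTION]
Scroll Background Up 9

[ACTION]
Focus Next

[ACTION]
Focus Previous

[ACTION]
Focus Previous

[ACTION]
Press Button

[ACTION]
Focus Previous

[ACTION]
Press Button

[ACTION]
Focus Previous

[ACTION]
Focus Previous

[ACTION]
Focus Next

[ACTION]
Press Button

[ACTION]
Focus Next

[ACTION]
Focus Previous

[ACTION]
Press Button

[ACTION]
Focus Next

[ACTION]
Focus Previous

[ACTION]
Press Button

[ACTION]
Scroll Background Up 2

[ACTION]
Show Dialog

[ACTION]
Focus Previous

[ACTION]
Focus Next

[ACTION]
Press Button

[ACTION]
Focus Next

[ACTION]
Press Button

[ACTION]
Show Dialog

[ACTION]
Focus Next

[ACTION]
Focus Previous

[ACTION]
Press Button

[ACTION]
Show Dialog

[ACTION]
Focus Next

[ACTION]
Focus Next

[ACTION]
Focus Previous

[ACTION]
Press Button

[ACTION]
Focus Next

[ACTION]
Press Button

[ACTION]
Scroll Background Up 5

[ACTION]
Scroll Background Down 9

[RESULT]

Each component monitors log entries incrementally.       
Data processing monitors log entries incrementally. The p
                                                         
                                                         
                                                         
                                                         
                                                         
                                                         
                                                         
                                                         
                                                         
                                                         
                                                         
                                                         
                                                         
                                                         
                                                         
                                                         
                                                         
                                                         


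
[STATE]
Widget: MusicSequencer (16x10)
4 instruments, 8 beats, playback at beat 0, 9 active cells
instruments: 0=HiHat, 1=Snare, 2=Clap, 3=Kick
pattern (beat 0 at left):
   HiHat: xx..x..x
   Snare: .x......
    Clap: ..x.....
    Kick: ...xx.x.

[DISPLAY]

      ▼1234567  
 HiHat██··█··█  
 Snare·█······  
  Clap··█·····  
  Kick···██·█·  
                
                
                
                
                


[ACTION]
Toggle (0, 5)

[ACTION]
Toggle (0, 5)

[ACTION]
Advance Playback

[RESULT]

      0▼234567  
 HiHat██··█··█  
 Snare·█······  
  Clap··█·····  
  Kick···██·█·  
                
                
                
                
                


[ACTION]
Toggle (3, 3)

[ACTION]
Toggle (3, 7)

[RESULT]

      0▼234567  
 HiHat██··█··█  
 Snare·█······  
  Clap··█·····  
  Kick····█·██  
                
                
                
                
                


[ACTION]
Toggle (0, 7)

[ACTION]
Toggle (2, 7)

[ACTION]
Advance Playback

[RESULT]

      01▼34567  
 HiHat██··█···  
 Snare·█······  
  Clap··█····█  
  Kick····█·██  
                
                
                
                
                
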